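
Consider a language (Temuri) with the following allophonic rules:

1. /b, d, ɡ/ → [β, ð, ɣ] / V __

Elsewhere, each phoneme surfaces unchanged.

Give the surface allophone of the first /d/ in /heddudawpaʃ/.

Rule 1 applies to /d/ (between /e/ and /d/: immediately after a vowel) → [ð].

[ð]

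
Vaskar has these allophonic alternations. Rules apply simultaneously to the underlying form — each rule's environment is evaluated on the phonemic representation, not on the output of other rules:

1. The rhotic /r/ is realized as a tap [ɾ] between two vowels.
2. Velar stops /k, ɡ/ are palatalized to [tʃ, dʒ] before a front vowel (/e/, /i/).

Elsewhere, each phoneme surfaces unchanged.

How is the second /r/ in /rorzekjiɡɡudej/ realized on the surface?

/r/ (between /o/ and /z/) fails the environment for rule 1, so it stays [r].

[r]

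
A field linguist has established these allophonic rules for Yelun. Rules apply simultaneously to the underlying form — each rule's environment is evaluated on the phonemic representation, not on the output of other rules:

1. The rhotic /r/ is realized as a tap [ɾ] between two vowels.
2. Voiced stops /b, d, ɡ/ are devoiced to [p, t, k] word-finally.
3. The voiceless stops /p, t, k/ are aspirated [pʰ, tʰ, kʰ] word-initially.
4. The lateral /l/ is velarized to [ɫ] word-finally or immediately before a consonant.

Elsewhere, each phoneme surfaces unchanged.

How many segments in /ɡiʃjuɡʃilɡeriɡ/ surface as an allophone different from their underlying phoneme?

Segments that undergo a rule: /l/ → [ɫ] (rule 4); /r/ → [ɾ] (rule 1); /ɡ/ → [k] (rule 2).
All other segments surface unchanged.

3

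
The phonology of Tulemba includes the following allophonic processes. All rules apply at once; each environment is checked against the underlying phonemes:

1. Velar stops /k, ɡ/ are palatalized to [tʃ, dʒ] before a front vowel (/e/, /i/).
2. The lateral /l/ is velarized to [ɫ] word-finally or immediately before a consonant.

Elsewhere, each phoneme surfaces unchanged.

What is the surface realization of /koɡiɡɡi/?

[kodʒiɡdʒi]

/k/ (word-initial): rule 1 targets it, but not before a front vowel → unchanged [k].
Rule 1 applies to /ɡ/ (between /o/ and /i/: before a front vowel) → [dʒ].
/ɡ/ (between /i/ and /ɡ/): rule 1 targets it, but not before a front vowel → unchanged [ɡ].
/ɡ/ — between /ɡ/ and /i/, before a front vowel — surfaces as [dʒ] (rule 1).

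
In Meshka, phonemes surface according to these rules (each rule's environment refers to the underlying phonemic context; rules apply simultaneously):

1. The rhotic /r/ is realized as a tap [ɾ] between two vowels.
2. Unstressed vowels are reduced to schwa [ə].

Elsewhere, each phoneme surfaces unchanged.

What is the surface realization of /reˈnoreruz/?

/r/ (word-initial) fails the environment for rule 1, so it stays [r].
Rule 2 applies to /e/ (between /r/ and /n/: in an unstressed syllable) → [ə].
/o/ — between /n/ and /r/; rule 2 does not apply here → [o].
/r/ meets the environment for rule 1 (between two vowels) → [ɾ].
Rule 2 applies to /e/ (between /r/ and /r/: in an unstressed syllable) → [ə].
/r/ — between /e/ and /u/, between two vowels — surfaces as [ɾ] (rule 1).
/u/ (between /r/ and /z/) occurs in an unstressed syllable → [ə] by rule 2.

[rəˈnoɾəɾəz]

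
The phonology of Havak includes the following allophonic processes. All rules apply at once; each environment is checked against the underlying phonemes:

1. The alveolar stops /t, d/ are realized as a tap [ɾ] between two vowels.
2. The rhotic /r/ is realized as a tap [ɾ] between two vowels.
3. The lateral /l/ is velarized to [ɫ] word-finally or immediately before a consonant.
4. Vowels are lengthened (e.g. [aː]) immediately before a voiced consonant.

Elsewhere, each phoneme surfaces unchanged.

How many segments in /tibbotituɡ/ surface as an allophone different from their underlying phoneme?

Segments that undergo a rule: /i/ → [iː] (rule 4); /t/ → [ɾ] (rule 1); /t/ → [ɾ] (rule 1); /u/ → [uː] (rule 4).
All other segments surface unchanged.

4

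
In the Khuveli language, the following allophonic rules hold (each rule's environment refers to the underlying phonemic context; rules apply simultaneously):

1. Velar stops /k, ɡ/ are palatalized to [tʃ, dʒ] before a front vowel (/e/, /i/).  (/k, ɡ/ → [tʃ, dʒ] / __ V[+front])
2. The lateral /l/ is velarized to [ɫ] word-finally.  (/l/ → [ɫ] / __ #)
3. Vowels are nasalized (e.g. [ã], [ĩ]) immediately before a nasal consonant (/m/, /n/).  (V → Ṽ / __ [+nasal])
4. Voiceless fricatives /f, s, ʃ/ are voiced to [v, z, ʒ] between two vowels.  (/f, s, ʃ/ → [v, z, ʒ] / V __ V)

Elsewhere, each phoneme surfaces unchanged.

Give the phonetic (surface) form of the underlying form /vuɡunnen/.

[vuɡũnnẽn]

/v/ (word-initial) is unaffected → [v].
/u/ — between /v/ and /ɡ/; rule 3 does not apply here → [u].
/ɡ/ (between /u/ and /u/) is in the target of rule 1 but the environment (before a front vowel) is not met → [ɡ].
/u/ (between /ɡ/ and /n/): before a nasal consonant, so rule 3 applies → [ũ].
/n/ — not in any rule's target class → [n].
/n/ — not in any rule's target class → [n].
/e/ meets the environment for rule 3 (before a nasal consonant) → [ẽ].
/n/ stays [n].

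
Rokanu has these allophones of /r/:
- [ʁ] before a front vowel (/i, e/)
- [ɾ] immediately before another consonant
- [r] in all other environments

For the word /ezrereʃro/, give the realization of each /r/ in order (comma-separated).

Occurrence 1 (position 3): before a front vowel (/i, e/) → [ʁ].
Occurrence 2 (position 5): before a front vowel (/i, e/) → [ʁ].
Occurrence 3 (position 8): no conditioning environment matches → elsewhere allophone [r].

[ʁ], [ʁ], [r]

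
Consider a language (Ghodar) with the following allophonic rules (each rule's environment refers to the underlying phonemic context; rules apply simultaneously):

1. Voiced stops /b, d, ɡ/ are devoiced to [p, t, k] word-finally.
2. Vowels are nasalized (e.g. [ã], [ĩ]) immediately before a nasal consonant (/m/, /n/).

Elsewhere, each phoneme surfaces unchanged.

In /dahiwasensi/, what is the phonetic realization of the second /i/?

/i/ (word-final) is in the target of rule 2 but the environment (before a nasal consonant) is not met → [i].

[i]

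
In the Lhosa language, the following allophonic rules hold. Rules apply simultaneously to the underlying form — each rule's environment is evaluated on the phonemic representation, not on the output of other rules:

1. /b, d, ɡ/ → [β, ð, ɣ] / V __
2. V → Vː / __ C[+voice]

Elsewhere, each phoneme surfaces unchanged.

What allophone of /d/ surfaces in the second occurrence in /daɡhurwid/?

[ð]

/d/ (word-final) occurs immediately after a vowel → [ð] by rule 1.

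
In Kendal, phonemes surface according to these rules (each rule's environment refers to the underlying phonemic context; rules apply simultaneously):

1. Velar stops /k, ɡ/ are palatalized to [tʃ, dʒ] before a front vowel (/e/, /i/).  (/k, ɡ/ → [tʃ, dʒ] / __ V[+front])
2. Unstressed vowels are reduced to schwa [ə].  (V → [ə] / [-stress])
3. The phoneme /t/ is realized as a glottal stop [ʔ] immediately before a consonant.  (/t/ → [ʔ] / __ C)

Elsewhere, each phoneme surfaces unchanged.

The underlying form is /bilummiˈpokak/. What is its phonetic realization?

[bələmməˈpokək]

/i/ (between /b/ and /l/): in an unstressed syllable, so rule 2 applies → [ə].
/u/ — between /l/ and /m/, in an unstressed syllable — surfaces as [ə] (rule 2).
/i/ (between /m/ and /p/): in an unstressed syllable, so rule 2 applies → [ə].
/o/ (between /p/ and /k/) is in the target of rule 2 but the environment (in an unstressed syllable) is not met → [o].
/k/ (between /o/ and /a/): rule 1 targets it, but not before a front vowel → unchanged [k].
/a/ (between /k/ and /k/) occurs in an unstressed syllable → [ə] by rule 2.
/k/ — word-final; rule 1 does not apply here → [k].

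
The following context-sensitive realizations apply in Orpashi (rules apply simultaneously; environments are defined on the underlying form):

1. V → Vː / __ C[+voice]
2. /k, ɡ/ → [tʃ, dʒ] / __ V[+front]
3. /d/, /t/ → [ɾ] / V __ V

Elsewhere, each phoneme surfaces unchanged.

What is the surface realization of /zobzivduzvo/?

/o/ (between /z/ and /b/) occurs before a voiced consonant → [oː] by rule 1.
/i/ (between /z/ and /v/): before a voiced consonant, so rule 1 applies → [iː].
/d/ (between /v/ and /u/) fails the environment for rule 3, so it stays [d].
/u/ meets the environment for rule 1 (before a voiced consonant) → [uː].
/o/ (word-final) fails the environment for rule 1, so it stays [o].

[zoːbziːvduːzvo]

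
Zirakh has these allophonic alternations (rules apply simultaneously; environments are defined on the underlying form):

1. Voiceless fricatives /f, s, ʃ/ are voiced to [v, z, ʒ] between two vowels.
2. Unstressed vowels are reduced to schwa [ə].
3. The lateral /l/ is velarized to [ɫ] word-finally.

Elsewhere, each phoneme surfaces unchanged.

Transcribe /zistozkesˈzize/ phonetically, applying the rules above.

/z/ (word-initial): no rule targets it → [z].
/i/ (between /z/ and /s/) occurs in an unstressed syllable → [ə] by rule 2.
/s/ — between /i/ and /t/; rule 1 does not apply here → [s].
/t/ (between /s/ and /o/): no rule targets it → [t].
/o/ (between /t/ and /z/) occurs in an unstressed syllable → [ə] by rule 2.
/z/ stays [z].
/k/ stays [k].
Rule 2 applies to /e/ (between /k/ and /s/: in an unstressed syllable) → [ə].
/s/ (between /e/ and /z/) is in the target of rule 1 but the environment (between two vowels) is not met → [s].
/z/ (between /s/ and /i/) is unaffected → [z].
/i/ — between /z/ and /z/; rule 2 does not apply here → [i].
/z/ (between /i/ and /e/) is unaffected → [z].
/e/ (word-final): in an unstressed syllable, so rule 2 applies → [ə].

[zəstəzkəsˈzizə]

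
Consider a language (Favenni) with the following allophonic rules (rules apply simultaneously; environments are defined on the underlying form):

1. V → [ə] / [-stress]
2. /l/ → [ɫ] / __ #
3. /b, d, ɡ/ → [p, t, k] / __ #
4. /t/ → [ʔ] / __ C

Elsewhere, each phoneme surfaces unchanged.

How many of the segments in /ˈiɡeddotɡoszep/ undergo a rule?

5

Segments that undergo a rule: /e/ → [ə] (rule 1); /o/ → [ə] (rule 1); /t/ → [ʔ] (rule 4); /o/ → [ə] (rule 1); /e/ → [ə] (rule 1).
All other segments surface unchanged.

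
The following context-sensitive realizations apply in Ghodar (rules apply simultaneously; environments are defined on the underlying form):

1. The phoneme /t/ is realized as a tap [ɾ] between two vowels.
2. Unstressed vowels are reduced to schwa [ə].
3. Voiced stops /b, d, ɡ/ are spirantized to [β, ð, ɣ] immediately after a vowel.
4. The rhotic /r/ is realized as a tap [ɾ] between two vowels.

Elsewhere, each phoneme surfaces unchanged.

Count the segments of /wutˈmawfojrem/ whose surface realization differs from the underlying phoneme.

Segments that undergo a rule: /u/ → [ə] (rule 2); /o/ → [ə] (rule 2); /e/ → [ə] (rule 2).
All other segments surface unchanged.

3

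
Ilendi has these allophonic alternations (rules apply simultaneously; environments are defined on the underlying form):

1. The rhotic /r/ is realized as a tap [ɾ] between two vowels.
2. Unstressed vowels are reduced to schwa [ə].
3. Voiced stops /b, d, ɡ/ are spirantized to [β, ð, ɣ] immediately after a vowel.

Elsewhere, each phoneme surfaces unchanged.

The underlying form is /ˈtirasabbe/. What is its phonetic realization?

[ˈtiɾəsəβbə]

/t/ stays [t].
/i/ (between /t/ and /r/): rule 2 targets it, but not in an unstressed syllable → unchanged [i].
Rule 1 applies to /r/ (between /i/ and /a/: between two vowels) → [ɾ].
Rule 2 applies to /a/ (between /r/ and /s/: in an unstressed syllable) → [ə].
/s/ (between /a/ and /a/) is unaffected → [s].
Rule 2 applies to /a/ (between /s/ and /b/: in an unstressed syllable) → [ə].
/b/ — between /a/ and /b/, immediately after a vowel — surfaces as [β] (rule 3).
/b/ — between /b/ and /e/; rule 3 does not apply here → [b].
/e/ — word-final, in an unstressed syllable — surfaces as [ə] (rule 2).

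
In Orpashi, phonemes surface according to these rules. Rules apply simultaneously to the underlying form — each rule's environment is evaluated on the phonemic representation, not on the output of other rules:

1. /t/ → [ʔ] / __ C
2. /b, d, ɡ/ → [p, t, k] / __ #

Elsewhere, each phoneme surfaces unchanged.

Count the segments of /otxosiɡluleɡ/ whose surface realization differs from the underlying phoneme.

Segments that undergo a rule: /t/ → [ʔ] (rule 1); /ɡ/ → [k] (rule 2).
All other segments surface unchanged.

2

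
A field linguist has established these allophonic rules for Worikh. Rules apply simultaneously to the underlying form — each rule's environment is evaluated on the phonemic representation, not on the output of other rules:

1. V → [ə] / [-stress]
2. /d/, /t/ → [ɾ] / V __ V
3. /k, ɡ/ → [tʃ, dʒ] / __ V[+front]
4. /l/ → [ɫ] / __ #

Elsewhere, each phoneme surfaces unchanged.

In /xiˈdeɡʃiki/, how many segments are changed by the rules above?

5

Segments that undergo a rule: /i/ → [ə] (rule 1); /d/ → [ɾ] (rule 2); /i/ → [ə] (rule 1); /k/ → [tʃ] (rule 3); /i/ → [ə] (rule 1).
All other segments surface unchanged.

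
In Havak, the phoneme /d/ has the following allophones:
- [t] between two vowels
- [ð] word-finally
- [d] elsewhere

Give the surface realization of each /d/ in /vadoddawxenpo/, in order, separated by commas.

Occurrence 1 (position 3): between two vowels → [t].
Occurrence 2 (position 5): no conditioning environment matches → elsewhere allophone [d].
Occurrence 3 (position 6): no conditioning environment matches → elsewhere allophone [d].

[t], [d], [d]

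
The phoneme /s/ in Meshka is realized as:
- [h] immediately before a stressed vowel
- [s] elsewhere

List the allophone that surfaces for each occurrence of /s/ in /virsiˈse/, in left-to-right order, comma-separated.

[s], [h]

Occurrence 1 (position 4): no conditioning environment matches → elsewhere allophone [s].
Occurrence 2 (position 6): immediately before a stressed vowel → [h].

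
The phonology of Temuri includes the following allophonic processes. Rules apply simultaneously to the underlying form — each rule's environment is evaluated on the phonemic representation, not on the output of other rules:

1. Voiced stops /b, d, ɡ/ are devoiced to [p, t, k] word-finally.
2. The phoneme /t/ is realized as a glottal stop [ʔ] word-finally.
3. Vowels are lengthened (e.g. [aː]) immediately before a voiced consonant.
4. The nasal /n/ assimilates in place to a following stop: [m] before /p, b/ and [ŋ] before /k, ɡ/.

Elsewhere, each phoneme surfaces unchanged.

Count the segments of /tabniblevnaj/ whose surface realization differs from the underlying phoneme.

4

Segments that undergo a rule: /a/ → [aː] (rule 3); /i/ → [iː] (rule 3); /e/ → [eː] (rule 3); /a/ → [aː] (rule 3).
All other segments surface unchanged.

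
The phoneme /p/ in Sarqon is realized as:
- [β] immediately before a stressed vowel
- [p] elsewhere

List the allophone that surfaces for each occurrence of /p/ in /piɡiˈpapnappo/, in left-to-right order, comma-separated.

Occurrence 1 (position 1): no conditioning environment matches → elsewhere allophone [p].
Occurrence 2 (position 5): immediately before a stressed vowel → [β].
Occurrence 3 (position 7): no conditioning environment matches → elsewhere allophone [p].
Occurrence 4 (position 10): no conditioning environment matches → elsewhere allophone [p].
Occurrence 5 (position 11): no conditioning environment matches → elsewhere allophone [p].

[p], [β], [p], [p], [p]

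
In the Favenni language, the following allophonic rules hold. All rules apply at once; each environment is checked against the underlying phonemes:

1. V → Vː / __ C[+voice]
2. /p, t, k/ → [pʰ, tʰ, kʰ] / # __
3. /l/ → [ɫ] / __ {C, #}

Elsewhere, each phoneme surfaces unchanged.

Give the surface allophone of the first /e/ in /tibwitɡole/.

/e/ (word-final) fails the environment for rule 1, so it stays [e].

[e]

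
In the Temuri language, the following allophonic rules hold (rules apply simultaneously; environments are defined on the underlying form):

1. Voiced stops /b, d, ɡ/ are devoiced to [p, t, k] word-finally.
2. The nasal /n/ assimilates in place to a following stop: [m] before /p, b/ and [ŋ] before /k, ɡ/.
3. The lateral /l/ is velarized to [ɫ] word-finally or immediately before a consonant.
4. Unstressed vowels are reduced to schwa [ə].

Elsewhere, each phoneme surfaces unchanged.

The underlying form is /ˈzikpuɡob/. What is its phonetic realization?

/i/ — between /z/ and /k/; rule 4 does not apply here → [i].
Rule 4 applies to /u/ (between /p/ and /ɡ/: in an unstressed syllable) → [ə].
/ɡ/ (between /u/ and /o/): rule 1 targets it, but not word-finally → unchanged [ɡ].
/o/ meets the environment for rule 4 (in an unstressed syllable) → [ə].
/b/ meets the environment for rule 1 (word-finally) → [p].

[ˈzikpəɡəp]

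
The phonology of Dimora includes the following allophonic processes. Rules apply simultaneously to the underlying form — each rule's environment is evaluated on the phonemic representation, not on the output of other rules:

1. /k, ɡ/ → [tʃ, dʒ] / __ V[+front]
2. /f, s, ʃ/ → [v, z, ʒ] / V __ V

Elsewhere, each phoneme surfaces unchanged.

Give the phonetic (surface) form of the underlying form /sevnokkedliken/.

/s/ — word-initial; rule 2 does not apply here → [s].
/e/ stays [e].
/v/ — not in any rule's target class → [v].
/n/ — not in any rule's target class → [n].
/o/ stays [o].
/k/ (between /o/ and /k/) fails the environment for rule 1, so it stays [k].
/k/ (between /k/ and /e/): before a front vowel, so rule 1 applies → [tʃ].
/e/ (between /k/ and /d/) is unaffected → [e].
/d/ stays [d].
/l/ (between /d/ and /i/) is unaffected → [l].
/i/ (between /l/ and /k/): no rule targets it → [i].
/k/ meets the environment for rule 1 (before a front vowel) → [tʃ].
/e/ (between /k/ and /n/): no rule targets it → [e].
/n/ (word-final): no rule targets it → [n].

[sevnoktʃedlitʃen]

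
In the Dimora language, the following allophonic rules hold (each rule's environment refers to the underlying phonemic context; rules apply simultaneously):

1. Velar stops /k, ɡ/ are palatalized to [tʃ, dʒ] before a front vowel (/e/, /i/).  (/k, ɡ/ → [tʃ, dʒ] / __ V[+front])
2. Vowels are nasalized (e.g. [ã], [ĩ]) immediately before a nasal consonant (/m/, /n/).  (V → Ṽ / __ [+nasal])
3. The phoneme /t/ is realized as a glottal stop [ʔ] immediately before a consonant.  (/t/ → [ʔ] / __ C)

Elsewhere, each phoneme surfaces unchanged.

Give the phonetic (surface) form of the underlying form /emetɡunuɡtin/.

[ẽmeʔɡũnuɡtĩn]

Rule 2 applies to /e/ (word-initial: before a nasal consonant) → [ẽ].
/m/ — not in any rule's target class → [m].
/e/ (between /m/ and /t/) fails the environment for rule 2, so it stays [e].
/t/ (between /e/ and /ɡ/): immediately before a consonant, so rule 3 applies → [ʔ].
/ɡ/ — between /t/ and /u/; rule 1 does not apply here → [ɡ].
/u/ meets the environment for rule 2 (before a nasal consonant) → [ũ].
/n/ stays [n].
/u/ (between /n/ and /ɡ/) fails the environment for rule 2, so it stays [u].
/ɡ/ (between /u/ and /t/) is in the target of rule 1 but the environment (before a front vowel) is not met → [ɡ].
/t/ — between /ɡ/ and /i/; rule 3 does not apply here → [t].
/i/ meets the environment for rule 2 (before a nasal consonant) → [ĩ].
/n/ — not in any rule's target class → [n].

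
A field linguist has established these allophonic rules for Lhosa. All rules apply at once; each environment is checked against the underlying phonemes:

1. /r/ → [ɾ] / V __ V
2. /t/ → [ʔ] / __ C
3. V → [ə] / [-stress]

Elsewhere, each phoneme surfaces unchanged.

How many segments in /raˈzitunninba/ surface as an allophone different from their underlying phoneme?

Segments that undergo a rule: /a/ → [ə] (rule 3); /u/ → [ə] (rule 3); /i/ → [ə] (rule 3); /a/ → [ə] (rule 3).
All other segments surface unchanged.

4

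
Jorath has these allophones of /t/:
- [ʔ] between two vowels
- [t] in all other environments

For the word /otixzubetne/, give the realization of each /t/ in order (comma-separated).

Occurrence 1 (position 2): between two vowels → [ʔ].
Occurrence 2 (position 9): no conditioning environment matches → elsewhere allophone [t].

[ʔ], [t]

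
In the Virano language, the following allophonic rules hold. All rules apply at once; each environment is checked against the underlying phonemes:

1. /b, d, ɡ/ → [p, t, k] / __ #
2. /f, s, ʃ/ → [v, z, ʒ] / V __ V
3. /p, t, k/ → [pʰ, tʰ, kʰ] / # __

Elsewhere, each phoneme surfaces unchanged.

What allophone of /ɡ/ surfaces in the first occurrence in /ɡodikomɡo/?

/ɡ/ — word-initial; rule 1 does not apply here → [ɡ].

[ɡ]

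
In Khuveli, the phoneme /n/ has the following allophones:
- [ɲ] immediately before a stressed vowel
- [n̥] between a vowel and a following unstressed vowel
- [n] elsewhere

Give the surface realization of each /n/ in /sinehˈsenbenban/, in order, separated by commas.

[n̥], [n], [n], [n]

Occurrence 1 (position 3): between a vowel and a following unstressed vowel → [n̥].
Occurrence 2 (position 8): no conditioning environment matches → elsewhere allophone [n].
Occurrence 3 (position 11): no conditioning environment matches → elsewhere allophone [n].
Occurrence 4 (position 14): no conditioning environment matches → elsewhere allophone [n].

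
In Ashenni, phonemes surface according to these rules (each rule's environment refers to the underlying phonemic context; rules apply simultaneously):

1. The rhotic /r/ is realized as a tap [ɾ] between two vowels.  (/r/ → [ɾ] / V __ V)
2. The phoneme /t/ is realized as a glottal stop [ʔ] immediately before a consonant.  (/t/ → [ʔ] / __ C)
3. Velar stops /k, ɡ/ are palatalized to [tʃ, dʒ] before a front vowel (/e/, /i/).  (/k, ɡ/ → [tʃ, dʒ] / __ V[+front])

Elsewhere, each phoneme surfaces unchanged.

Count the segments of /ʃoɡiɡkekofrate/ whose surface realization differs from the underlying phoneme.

Segments that undergo a rule: /ɡ/ → [dʒ] (rule 3); /k/ → [tʃ] (rule 3).
All other segments surface unchanged.

2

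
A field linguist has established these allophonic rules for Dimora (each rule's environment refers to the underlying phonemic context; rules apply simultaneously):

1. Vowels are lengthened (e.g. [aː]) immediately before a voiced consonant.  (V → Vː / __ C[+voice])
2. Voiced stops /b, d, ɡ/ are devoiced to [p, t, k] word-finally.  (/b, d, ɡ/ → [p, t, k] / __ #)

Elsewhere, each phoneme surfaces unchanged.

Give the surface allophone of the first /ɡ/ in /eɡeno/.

[ɡ]

/ɡ/ — between /e/ and /e/; rule 2 does not apply here → [ɡ].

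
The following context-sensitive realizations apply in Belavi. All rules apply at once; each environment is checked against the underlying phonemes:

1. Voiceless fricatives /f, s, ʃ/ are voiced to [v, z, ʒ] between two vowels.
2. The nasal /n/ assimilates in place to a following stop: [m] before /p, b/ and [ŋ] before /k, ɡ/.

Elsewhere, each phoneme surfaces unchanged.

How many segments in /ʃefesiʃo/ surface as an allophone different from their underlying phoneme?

Segments that undergo a rule: /f/ → [v] (rule 1); /s/ → [z] (rule 1); /ʃ/ → [ʒ] (rule 1).
All other segments surface unchanged.

3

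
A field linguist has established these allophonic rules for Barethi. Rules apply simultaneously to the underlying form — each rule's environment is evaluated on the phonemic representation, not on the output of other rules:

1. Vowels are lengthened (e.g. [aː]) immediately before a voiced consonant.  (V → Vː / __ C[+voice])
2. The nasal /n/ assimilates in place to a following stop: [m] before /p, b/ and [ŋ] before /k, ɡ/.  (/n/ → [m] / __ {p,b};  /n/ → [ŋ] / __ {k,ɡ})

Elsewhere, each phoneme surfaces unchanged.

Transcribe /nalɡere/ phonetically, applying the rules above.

[naːlɡeːre]

/n/ (word-initial) fails the environment for rule 2, so it stays [n].
/a/ (between /n/ and /l/) occurs before a voiced consonant → [aː] by rule 1.
/e/ (between /ɡ/ and /r/) occurs before a voiced consonant → [eː] by rule 1.
/e/ (word-final) is in the target of rule 1 but the environment (before a voiced consonant) is not met → [e].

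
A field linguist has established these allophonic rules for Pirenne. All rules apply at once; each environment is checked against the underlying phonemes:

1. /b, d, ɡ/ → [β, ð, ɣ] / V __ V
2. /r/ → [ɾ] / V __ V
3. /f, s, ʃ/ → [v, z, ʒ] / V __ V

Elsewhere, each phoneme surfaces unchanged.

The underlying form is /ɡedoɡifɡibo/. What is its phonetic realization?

[ɡeðoɣifɡiβo]

/ɡ/ (word-initial): rule 1 targets it, but not between two vowels → unchanged [ɡ].
/e/ — not in any rule's target class → [e].
Rule 1 applies to /d/ (between /e/ and /o/: between two vowels) → [ð].
/o/ stays [o].
/ɡ/ meets the environment for rule 1 (between two vowels) → [ɣ].
/i/ — not in any rule's target class → [i].
/f/ (between /i/ and /ɡ/) fails the environment for rule 3, so it stays [f].
/ɡ/ — between /f/ and /i/; rule 1 does not apply here → [ɡ].
/i/ — not in any rule's target class → [i].
/b/ — between /i/ and /o/, between two vowels — surfaces as [β] (rule 1).
/o/ stays [o].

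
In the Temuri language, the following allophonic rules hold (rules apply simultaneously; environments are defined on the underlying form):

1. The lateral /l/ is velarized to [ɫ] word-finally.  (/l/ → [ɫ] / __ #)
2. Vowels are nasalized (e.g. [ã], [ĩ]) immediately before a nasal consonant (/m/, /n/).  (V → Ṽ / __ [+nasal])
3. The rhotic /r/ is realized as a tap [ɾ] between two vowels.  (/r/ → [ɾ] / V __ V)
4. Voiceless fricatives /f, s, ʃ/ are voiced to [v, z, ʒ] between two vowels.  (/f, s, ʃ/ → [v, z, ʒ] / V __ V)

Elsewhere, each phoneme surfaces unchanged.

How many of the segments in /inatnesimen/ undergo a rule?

Segments that undergo a rule: /i/ → [ĩ] (rule 2); /s/ → [z] (rule 4); /i/ → [ĩ] (rule 2); /e/ → [ẽ] (rule 2).
All other segments surface unchanged.

4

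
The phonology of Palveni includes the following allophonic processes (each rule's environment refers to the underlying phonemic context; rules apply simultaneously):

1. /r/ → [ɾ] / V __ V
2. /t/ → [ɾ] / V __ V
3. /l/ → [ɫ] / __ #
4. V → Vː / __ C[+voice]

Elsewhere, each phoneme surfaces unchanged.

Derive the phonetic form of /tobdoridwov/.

[toːbdoːɾiːdwoːv]

/t/ (word-initial) is in the target of rule 2 but the environment (between two vowels) is not met → [t].
/o/ (between /t/ and /b/) occurs before a voiced consonant → [oː] by rule 4.
/b/ (between /o/ and /d/) is unaffected → [b].
/d/ (between /b/ and /o/): no rule targets it → [d].
Rule 4 applies to /o/ (between /d/ and /r/: before a voiced consonant) → [oː].
Rule 1 applies to /r/ (between /o/ and /i/: between two vowels) → [ɾ].
Rule 4 applies to /i/ (between /r/ and /d/: before a voiced consonant) → [iː].
/d/ (between /i/ and /w/) is unaffected → [d].
/w/ (between /d/ and /o/): no rule targets it → [w].
/o/ meets the environment for rule 4 (before a voiced consonant) → [oː].
/v/ stays [v].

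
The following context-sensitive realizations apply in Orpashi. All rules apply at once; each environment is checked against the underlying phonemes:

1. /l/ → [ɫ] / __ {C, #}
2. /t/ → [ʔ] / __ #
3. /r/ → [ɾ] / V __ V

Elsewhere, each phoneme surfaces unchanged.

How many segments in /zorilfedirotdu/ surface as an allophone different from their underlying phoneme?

3

Segments that undergo a rule: /r/ → [ɾ] (rule 3); /l/ → [ɫ] (rule 1); /r/ → [ɾ] (rule 3).
All other segments surface unchanged.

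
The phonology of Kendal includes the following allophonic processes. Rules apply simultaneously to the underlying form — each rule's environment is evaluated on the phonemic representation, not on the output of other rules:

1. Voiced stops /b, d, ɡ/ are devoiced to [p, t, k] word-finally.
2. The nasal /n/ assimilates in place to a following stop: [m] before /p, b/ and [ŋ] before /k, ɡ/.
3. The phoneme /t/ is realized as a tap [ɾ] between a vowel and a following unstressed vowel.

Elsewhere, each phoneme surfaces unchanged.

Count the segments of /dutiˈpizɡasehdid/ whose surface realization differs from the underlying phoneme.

2

Segments that undergo a rule: /t/ → [ɾ] (rule 3); /d/ → [t] (rule 1).
All other segments surface unchanged.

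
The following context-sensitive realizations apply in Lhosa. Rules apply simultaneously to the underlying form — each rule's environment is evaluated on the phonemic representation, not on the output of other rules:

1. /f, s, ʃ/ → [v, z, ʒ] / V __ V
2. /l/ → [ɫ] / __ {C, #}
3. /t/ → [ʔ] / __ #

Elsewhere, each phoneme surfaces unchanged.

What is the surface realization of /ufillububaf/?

/u/ — not in any rule's target class → [u].
/f/ (between /u/ and /i/) occurs between two vowels → [v] by rule 1.
/i/ (between /f/ and /l/): no rule targets it → [i].
/l/ meets the environment for rule 2 (word-finally or immediately before a consonant) → [ɫ].
/l/ — between /l/ and /u/; rule 2 does not apply here → [l].
/u/ (between /l/ and /b/): no rule targets it → [u].
/b/ stays [b].
/u/ (between /b/ and /b/) is unaffected → [u].
/b/ — not in any rule's target class → [b].
/a/ (between /b/ and /f/): no rule targets it → [a].
/f/ (word-final) fails the environment for rule 1, so it stays [f].

[uviɫlububaf]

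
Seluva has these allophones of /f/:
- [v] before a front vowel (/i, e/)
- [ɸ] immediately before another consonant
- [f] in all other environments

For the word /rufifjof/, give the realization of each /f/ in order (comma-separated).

[v], [ɸ], [f]

Occurrence 1 (position 3): before a front vowel (/i, e/) → [v].
Occurrence 2 (position 5): immediately before another consonant → [ɸ].
Occurrence 3 (position 8): no conditioning environment matches → elsewhere allophone [f].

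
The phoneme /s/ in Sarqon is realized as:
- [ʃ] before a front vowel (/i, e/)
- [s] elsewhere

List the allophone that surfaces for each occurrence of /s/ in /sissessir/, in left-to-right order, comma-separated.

Occurrence 1 (position 1): before a front vowel (/i, e/) → [ʃ].
Occurrence 2 (position 3): no conditioning environment matches → elsewhere allophone [s].
Occurrence 3 (position 4): before a front vowel (/i, e/) → [ʃ].
Occurrence 4 (position 6): no conditioning environment matches → elsewhere allophone [s].
Occurrence 5 (position 7): before a front vowel (/i, e/) → [ʃ].

[ʃ], [s], [ʃ], [s], [ʃ]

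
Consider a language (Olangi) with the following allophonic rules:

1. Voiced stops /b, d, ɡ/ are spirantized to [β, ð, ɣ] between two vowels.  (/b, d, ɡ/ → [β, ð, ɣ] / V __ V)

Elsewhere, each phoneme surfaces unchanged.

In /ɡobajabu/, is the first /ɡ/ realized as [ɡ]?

/ɡ/ (word-initial) fails the environment for rule 1, so it stays [ɡ].
The actual realization is [ɡ], which matches [ɡ].

Yes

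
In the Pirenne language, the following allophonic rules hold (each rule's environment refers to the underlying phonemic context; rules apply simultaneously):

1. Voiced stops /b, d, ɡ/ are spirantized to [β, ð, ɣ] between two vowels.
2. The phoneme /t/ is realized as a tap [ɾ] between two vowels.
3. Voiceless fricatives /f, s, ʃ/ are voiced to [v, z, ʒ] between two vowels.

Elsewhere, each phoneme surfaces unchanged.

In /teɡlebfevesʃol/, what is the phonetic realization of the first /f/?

[f]

/f/ (between /b/ and /e/) fails the environment for rule 3, so it stays [f].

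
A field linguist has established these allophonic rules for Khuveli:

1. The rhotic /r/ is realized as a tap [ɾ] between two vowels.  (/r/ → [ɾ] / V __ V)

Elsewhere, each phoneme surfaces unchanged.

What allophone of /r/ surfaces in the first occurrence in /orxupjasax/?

/r/ — between /o/ and /x/; rule 1 does not apply here → [r].

[r]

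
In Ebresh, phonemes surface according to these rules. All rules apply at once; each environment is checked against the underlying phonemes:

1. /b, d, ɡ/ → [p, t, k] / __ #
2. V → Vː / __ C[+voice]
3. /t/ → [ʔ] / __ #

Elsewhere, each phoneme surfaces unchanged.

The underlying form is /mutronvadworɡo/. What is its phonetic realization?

[mutroːnvaːdwoːrɡo]

/m/ stays [m].
/u/ (between /m/ and /t/) is in the target of rule 2 but the environment (before a voiced consonant) is not met → [u].
/t/ — between /u/ and /r/; rule 3 does not apply here → [t].
/r/ (between /t/ and /o/): no rule targets it → [r].
Rule 2 applies to /o/ (between /r/ and /n/: before a voiced consonant) → [oː].
/n/ — not in any rule's target class → [n].
/v/ (between /n/ and /a/) is unaffected → [v].
/a/ (between /v/ and /d/): before a voiced consonant, so rule 2 applies → [aː].
/d/ (between /a/ and /w/): rule 1 targets it, but not word-finally → unchanged [d].
/w/ (between /d/ and /o/): no rule targets it → [w].
/o/ meets the environment for rule 2 (before a voiced consonant) → [oː].
/r/ stays [r].
/ɡ/ (between /r/ and /o/) fails the environment for rule 1, so it stays [ɡ].
/o/ (word-final): rule 2 targets it, but not before a voiced consonant → unchanged [o].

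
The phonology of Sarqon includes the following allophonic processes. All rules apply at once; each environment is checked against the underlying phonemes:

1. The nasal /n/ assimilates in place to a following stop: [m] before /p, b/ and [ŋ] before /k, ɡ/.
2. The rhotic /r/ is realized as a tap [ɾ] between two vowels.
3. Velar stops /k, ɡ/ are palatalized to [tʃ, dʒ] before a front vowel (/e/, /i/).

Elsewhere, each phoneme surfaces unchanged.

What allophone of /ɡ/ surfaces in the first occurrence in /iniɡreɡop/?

[ɡ]

/ɡ/ (between /i/ and /r/) is in the target of rule 3 but the environment (before a front vowel) is not met → [ɡ].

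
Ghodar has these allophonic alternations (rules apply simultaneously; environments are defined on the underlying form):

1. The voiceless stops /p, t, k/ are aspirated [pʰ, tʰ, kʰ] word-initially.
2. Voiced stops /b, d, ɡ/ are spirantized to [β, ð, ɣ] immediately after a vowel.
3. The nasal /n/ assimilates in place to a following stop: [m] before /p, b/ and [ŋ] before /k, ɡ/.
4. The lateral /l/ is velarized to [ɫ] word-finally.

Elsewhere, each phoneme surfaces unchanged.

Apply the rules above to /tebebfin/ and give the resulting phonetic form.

[tʰeβeβfin]

/t/ (word-initial): word-initially, so rule 1 applies → [tʰ].
/e/ — not in any rule's target class → [e].
/b/ — between /e/ and /e/, immediately after a vowel — surfaces as [β] (rule 2).
/e/ (between /b/ and /b/) is unaffected → [e].
Rule 2 applies to /b/ (between /e/ and /f/: immediately after a vowel) → [β].
/f/ — not in any rule's target class → [f].
/i/ — not in any rule's target class → [i].
/n/ (word-final) is in the target of rule 3 but the environment (before a labial or velar stop) is not met → [n].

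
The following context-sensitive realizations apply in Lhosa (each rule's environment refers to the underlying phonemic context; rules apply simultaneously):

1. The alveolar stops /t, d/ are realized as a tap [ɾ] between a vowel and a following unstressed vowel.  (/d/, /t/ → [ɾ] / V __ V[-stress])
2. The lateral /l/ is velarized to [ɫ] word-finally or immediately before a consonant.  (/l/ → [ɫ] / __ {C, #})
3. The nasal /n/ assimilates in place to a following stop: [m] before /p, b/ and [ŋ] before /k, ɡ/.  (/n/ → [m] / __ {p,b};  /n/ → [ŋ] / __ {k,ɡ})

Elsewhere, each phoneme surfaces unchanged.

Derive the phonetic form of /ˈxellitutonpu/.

/x/ (word-initial): no rule targets it → [x].
/e/ — not in any rule's target class → [e].
/l/ meets the environment for rule 2 (word-finally or immediately before a consonant) → [ɫ].
/l/ (between /l/ and /i/): rule 2 targets it, but not word-finally or immediately before a consonant → unchanged [l].
/i/ (between /l/ and /t/): no rule targets it → [i].
/t/ meets the environment for rule 1 (between a vowel and a following unstressed vowel) → [ɾ].
/u/ (between /t/ and /t/) is unaffected → [u].
/t/ (between /u/ and /o/): between a vowel and a following unstressed vowel, so rule 1 applies → [ɾ].
/o/ (between /t/ and /n/): no rule targets it → [o].
/n/ — between /o/ and /p/, before a labial or velar stop — surfaces as [m] (rule 3).
/p/ — not in any rule's target class → [p].
/u/ (word-final) is unaffected → [u].

[ˈxeɫliɾuɾompu]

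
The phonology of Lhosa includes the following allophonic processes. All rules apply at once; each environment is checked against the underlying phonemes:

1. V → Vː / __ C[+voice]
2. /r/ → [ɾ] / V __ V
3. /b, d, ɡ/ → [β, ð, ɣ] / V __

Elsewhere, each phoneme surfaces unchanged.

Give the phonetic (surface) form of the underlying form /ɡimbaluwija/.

/ɡ/ (word-initial): rule 3 targets it, but not immediately after a vowel → unchanged [ɡ].
/i/ meets the environment for rule 1 (before a voiced consonant) → [iː].
/m/ stays [m].
/b/ (between /m/ and /a/) fails the environment for rule 3, so it stays [b].
/a/ — between /b/ and /l/, before a voiced consonant — surfaces as [aː] (rule 1).
/l/ stays [l].
/u/ (between /l/ and /w/) occurs before a voiced consonant → [uː] by rule 1.
/w/ — not in any rule's target class → [w].
/i/ (between /w/ and /j/) occurs before a voiced consonant → [iː] by rule 1.
/j/ stays [j].
/a/ — word-final; rule 1 does not apply here → [a].

[ɡiːmbaːluːwiːja]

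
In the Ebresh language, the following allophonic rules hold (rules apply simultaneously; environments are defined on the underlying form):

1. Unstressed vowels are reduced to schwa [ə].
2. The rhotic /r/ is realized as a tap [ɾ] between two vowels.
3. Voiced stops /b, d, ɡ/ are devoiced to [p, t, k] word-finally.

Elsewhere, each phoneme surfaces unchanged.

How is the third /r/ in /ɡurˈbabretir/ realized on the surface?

/r/ (word-final) is in the target of rule 2 but the environment (between two vowels) is not met → [r].

[r]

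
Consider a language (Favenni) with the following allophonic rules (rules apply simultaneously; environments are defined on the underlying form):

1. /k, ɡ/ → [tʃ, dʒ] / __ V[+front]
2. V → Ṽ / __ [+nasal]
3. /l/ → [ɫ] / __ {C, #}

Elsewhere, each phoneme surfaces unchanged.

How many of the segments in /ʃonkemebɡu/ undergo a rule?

Segments that undergo a rule: /o/ → [õ] (rule 2); /k/ → [tʃ] (rule 1); /e/ → [ẽ] (rule 2).
All other segments surface unchanged.

3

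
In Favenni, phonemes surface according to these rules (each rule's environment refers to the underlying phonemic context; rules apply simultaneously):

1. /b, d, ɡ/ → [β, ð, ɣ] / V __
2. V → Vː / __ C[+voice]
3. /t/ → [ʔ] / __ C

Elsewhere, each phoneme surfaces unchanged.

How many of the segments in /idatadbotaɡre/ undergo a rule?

6

Segments that undergo a rule: /i/ → [iː] (rule 2); /d/ → [ð] (rule 1); /a/ → [aː] (rule 2); /d/ → [ð] (rule 1); /a/ → [aː] (rule 2); /ɡ/ → [ɣ] (rule 1).
All other segments surface unchanged.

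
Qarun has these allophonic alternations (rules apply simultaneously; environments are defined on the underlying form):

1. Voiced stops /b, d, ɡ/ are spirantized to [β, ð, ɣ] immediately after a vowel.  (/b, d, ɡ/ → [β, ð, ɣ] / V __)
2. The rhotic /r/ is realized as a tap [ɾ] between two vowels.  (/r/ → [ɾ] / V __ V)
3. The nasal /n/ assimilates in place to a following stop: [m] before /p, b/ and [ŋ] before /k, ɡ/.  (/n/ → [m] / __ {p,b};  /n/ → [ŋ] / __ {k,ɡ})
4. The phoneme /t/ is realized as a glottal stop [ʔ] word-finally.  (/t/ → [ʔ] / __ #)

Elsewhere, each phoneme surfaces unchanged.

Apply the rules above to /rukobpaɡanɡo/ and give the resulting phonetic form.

/r/ (word-initial) is in the target of rule 2 but the environment (between two vowels) is not met → [r].
/b/ meets the environment for rule 1 (immediately after a vowel) → [β].
Rule 1 applies to /ɡ/ (between /a/ and /a/: immediately after a vowel) → [ɣ].
/n/ (between /a/ and /ɡ/): before a labial or velar stop, so rule 3 applies → [ŋ].
/ɡ/ — between /n/ and /o/; rule 1 does not apply here → [ɡ].

[rukoβpaɣaŋɡo]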